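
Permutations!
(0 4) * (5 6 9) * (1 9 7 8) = [4, 9, 2, 3, 0, 6, 7, 8, 1, 5] = (0 4)(1 9 5 6 7 8)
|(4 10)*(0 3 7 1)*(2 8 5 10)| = 20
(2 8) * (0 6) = (0 6)(2 8) = [6, 1, 8, 3, 4, 5, 0, 7, 2]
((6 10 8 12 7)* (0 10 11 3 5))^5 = [6, 1, 2, 12, 4, 7, 10, 0, 3, 9, 11, 8, 5] = (0 6 10 11 8 3 12 5 7)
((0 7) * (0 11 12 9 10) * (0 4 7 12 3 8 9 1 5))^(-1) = (0 5 1 12)(3 11 7 4 10 9 8) = [5, 12, 2, 11, 10, 1, 6, 4, 3, 8, 9, 7, 0]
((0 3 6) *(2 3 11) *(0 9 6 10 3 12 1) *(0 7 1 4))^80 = (12) = [0, 1, 2, 3, 4, 5, 6, 7, 8, 9, 10, 11, 12]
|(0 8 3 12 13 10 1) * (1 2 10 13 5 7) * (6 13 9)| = 42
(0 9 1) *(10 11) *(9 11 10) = (0 11 9 1) = [11, 0, 2, 3, 4, 5, 6, 7, 8, 1, 10, 9]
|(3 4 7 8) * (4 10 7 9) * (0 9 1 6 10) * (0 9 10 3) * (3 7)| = |(0 10 3 9 4 1 6 7 8)| = 9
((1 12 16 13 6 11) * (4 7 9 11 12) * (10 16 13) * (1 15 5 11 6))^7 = [0, 1, 2, 3, 4, 11, 6, 7, 8, 9, 16, 15, 12, 13, 14, 5, 10] = (5 11 15)(10 16)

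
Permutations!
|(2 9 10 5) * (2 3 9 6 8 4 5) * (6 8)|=7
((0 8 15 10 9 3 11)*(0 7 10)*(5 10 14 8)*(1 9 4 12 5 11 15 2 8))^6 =[3, 7, 2, 1, 5, 4, 6, 0, 8, 14, 12, 15, 10, 13, 11, 9] =(0 3 1 7)(4 5)(9 14 11 15)(10 12)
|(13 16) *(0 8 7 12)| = |(0 8 7 12)(13 16)| = 4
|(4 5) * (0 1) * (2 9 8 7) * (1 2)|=6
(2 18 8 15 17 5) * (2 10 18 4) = [0, 1, 4, 3, 2, 10, 6, 7, 15, 9, 18, 11, 12, 13, 14, 17, 16, 5, 8] = (2 4)(5 10 18 8 15 17)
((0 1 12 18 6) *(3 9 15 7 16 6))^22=(0 12 3 15 16)(1 18 9 7 6)=[12, 18, 2, 15, 4, 5, 1, 6, 8, 7, 10, 11, 3, 13, 14, 16, 0, 17, 9]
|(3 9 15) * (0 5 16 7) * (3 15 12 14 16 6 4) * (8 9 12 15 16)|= 12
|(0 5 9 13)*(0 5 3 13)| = |(0 3 13 5 9)| = 5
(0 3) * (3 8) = (0 8 3) = [8, 1, 2, 0, 4, 5, 6, 7, 3]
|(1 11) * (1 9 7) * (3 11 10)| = 6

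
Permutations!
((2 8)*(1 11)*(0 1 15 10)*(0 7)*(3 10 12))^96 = (15) = [0, 1, 2, 3, 4, 5, 6, 7, 8, 9, 10, 11, 12, 13, 14, 15]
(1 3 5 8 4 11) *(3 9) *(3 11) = (1 9 11)(3 5 8 4) = [0, 9, 2, 5, 3, 8, 6, 7, 4, 11, 10, 1]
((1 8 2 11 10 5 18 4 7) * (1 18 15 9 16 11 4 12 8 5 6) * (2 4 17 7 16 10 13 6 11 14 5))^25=[0, 16, 14, 3, 13, 2, 4, 15, 11, 7, 18, 12, 10, 8, 1, 17, 6, 5, 9]=(1 16 6 4 13 8 11 12 10 18 9 7 15 17 5 2 14)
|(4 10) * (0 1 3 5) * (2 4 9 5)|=|(0 1 3 2 4 10 9 5)|=8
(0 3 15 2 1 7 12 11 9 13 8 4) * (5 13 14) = [3, 7, 1, 15, 0, 13, 6, 12, 4, 14, 10, 9, 11, 8, 5, 2] = (0 3 15 2 1 7 12 11 9 14 5 13 8 4)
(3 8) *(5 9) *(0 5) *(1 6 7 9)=(0 5 1 6 7 9)(3 8)=[5, 6, 2, 8, 4, 1, 7, 9, 3, 0]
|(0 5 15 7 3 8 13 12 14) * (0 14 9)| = |(0 5 15 7 3 8 13 12 9)| = 9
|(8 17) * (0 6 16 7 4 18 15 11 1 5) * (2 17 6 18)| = |(0 18 15 11 1 5)(2 17 8 6 16 7 4)| = 42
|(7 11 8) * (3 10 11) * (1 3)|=|(1 3 10 11 8 7)|=6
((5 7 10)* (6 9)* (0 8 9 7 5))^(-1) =(0 10 7 6 9 8) =[10, 1, 2, 3, 4, 5, 9, 6, 0, 8, 7]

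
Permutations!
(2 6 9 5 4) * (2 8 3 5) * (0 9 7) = (0 9 2 6 7)(3 5 4 8) = [9, 1, 6, 5, 8, 4, 7, 0, 3, 2]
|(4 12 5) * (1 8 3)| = 3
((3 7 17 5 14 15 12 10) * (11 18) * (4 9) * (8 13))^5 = (3 15 17 10 14 7 12 5)(4 9)(8 13)(11 18) = [0, 1, 2, 15, 9, 3, 6, 12, 13, 4, 14, 18, 5, 8, 7, 17, 16, 10, 11]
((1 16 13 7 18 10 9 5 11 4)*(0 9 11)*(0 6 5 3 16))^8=[11, 10, 2, 1, 18, 5, 6, 3, 8, 4, 13, 7, 12, 9, 14, 15, 0, 17, 16]=(0 11 7 3 1 10 13 9 4 18 16)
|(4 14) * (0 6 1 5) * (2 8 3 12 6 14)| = |(0 14 4 2 8 3 12 6 1 5)| = 10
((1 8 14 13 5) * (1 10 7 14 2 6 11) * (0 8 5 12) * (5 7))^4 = (0 11 13 2 7)(1 12 6 14 8) = [11, 12, 7, 3, 4, 5, 14, 0, 1, 9, 10, 13, 6, 2, 8]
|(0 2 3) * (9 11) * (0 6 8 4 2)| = 10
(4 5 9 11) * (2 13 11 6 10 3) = (2 13 11 4 5 9 6 10 3) = [0, 1, 13, 2, 5, 9, 10, 7, 8, 6, 3, 4, 12, 11]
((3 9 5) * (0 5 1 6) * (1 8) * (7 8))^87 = (0 6 1 8 7 9 3 5) = [6, 8, 2, 5, 4, 0, 1, 9, 7, 3]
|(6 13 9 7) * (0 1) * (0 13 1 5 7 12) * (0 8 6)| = 6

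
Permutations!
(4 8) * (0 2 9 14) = (0 2 9 14)(4 8) = [2, 1, 9, 3, 8, 5, 6, 7, 4, 14, 10, 11, 12, 13, 0]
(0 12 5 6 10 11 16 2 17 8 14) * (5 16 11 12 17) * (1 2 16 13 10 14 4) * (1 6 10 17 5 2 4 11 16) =(0 5 10 12 13 17 8 11 16 1 4 6 14) =[5, 4, 2, 3, 6, 10, 14, 7, 11, 9, 12, 16, 13, 17, 0, 15, 1, 8]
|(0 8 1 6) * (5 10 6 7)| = 7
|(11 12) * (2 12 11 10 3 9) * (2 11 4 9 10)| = 6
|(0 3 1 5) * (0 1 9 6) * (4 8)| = 4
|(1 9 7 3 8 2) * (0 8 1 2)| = 4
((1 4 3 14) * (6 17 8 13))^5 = (1 4 3 14)(6 17 8 13) = [0, 4, 2, 14, 3, 5, 17, 7, 13, 9, 10, 11, 12, 6, 1, 15, 16, 8]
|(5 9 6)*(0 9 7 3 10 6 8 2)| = |(0 9 8 2)(3 10 6 5 7)| = 20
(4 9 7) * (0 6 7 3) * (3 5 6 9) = (0 9 5 6 7 4 3) = [9, 1, 2, 0, 3, 6, 7, 4, 8, 5]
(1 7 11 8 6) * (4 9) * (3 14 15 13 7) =(1 3 14 15 13 7 11 8 6)(4 9) =[0, 3, 2, 14, 9, 5, 1, 11, 6, 4, 10, 8, 12, 7, 15, 13]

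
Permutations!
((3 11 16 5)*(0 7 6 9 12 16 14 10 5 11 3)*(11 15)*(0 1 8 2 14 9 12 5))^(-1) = (0 10 14 2 8 1 5 9 11 15 16 12 6 7) = [10, 5, 8, 3, 4, 9, 7, 0, 1, 11, 14, 15, 6, 13, 2, 16, 12]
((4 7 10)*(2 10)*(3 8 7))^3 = (2 3)(4 7)(8 10) = [0, 1, 3, 2, 7, 5, 6, 4, 10, 9, 8]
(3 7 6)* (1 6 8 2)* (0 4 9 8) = [4, 6, 1, 7, 9, 5, 3, 0, 2, 8] = (0 4 9 8 2 1 6 3 7)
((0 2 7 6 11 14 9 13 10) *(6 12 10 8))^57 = (0 7 10 2 12)(6 9)(8 14)(11 13) = [7, 1, 12, 3, 4, 5, 9, 10, 14, 6, 2, 13, 0, 11, 8]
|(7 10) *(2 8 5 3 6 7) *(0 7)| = |(0 7 10 2 8 5 3 6)| = 8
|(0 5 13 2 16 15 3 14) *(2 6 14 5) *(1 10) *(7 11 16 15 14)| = 22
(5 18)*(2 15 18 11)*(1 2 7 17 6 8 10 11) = (1 2 15 18 5)(6 8 10 11 7 17) = [0, 2, 15, 3, 4, 1, 8, 17, 10, 9, 11, 7, 12, 13, 14, 18, 16, 6, 5]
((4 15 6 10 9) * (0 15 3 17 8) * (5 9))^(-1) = [8, 1, 2, 4, 9, 10, 15, 7, 17, 5, 6, 11, 12, 13, 14, 0, 16, 3] = (0 8 17 3 4 9 5 10 6 15)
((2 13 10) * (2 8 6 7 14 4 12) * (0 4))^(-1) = (0 14 7 6 8 10 13 2 12 4) = [14, 1, 12, 3, 0, 5, 8, 6, 10, 9, 13, 11, 4, 2, 7]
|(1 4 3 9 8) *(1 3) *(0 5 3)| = 10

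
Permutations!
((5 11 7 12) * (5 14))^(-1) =[0, 1, 2, 3, 4, 14, 6, 11, 8, 9, 10, 5, 7, 13, 12] =(5 14 12 7 11)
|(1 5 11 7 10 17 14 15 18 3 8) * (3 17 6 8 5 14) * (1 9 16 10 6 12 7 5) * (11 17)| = 56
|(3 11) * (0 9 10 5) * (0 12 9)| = 4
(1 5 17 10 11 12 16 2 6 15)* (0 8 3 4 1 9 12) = (0 8 3 4 1 5 17 10 11)(2 6 15 9 12 16) = [8, 5, 6, 4, 1, 17, 15, 7, 3, 12, 11, 0, 16, 13, 14, 9, 2, 10]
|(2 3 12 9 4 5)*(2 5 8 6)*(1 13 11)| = |(1 13 11)(2 3 12 9 4 8 6)| = 21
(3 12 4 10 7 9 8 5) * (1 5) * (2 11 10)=(1 5 3 12 4 2 11 10 7 9 8)=[0, 5, 11, 12, 2, 3, 6, 9, 1, 8, 7, 10, 4]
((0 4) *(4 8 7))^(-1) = (0 4 7 8) = [4, 1, 2, 3, 7, 5, 6, 8, 0]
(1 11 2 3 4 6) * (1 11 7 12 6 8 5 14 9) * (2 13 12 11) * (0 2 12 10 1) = (0 2 3 4 8 5 14 9)(1 7 11 13 10)(6 12) = [2, 7, 3, 4, 8, 14, 12, 11, 5, 0, 1, 13, 6, 10, 9]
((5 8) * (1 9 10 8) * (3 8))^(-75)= [0, 3, 2, 1, 4, 10, 6, 7, 9, 8, 5]= (1 3)(5 10)(8 9)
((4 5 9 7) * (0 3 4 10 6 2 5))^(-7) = (0 4 3)(2 6 10 7 9 5) = [4, 1, 6, 0, 3, 2, 10, 9, 8, 5, 7]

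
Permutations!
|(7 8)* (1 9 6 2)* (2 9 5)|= |(1 5 2)(6 9)(7 8)|= 6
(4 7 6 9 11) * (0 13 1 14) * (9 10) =(0 13 1 14)(4 7 6 10 9 11) =[13, 14, 2, 3, 7, 5, 10, 6, 8, 11, 9, 4, 12, 1, 0]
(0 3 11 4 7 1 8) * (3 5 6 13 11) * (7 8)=[5, 7, 2, 3, 8, 6, 13, 1, 0, 9, 10, 4, 12, 11]=(0 5 6 13 11 4 8)(1 7)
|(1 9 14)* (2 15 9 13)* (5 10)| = 6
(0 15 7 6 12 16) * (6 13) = (0 15 7 13 6 12 16) = [15, 1, 2, 3, 4, 5, 12, 13, 8, 9, 10, 11, 16, 6, 14, 7, 0]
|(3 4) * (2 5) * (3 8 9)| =4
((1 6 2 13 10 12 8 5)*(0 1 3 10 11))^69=(0 2)(1 13)(3 5 8 12 10)(6 11)=[2, 13, 0, 5, 4, 8, 11, 7, 12, 9, 3, 6, 10, 1]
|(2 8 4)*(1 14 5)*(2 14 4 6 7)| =|(1 4 14 5)(2 8 6 7)| =4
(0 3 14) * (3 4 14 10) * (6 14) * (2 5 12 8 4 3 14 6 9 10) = [3, 1, 5, 2, 9, 12, 6, 7, 4, 10, 14, 11, 8, 13, 0] = (0 3 2 5 12 8 4 9 10 14)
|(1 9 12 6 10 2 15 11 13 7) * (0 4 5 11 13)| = |(0 4 5 11)(1 9 12 6 10 2 15 13 7)| = 36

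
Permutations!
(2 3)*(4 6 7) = [0, 1, 3, 2, 6, 5, 7, 4] = (2 3)(4 6 7)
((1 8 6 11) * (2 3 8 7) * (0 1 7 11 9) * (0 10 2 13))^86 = (0 1 11 7 13)(2 8 9)(3 6 10) = [1, 11, 8, 6, 4, 5, 10, 13, 9, 2, 3, 7, 12, 0]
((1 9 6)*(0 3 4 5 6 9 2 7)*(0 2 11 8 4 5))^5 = [11, 3, 7, 8, 1, 4, 0, 2, 6, 9, 10, 5] = (0 11 5 4 1 3 8 6)(2 7)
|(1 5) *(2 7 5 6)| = 5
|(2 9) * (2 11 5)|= 4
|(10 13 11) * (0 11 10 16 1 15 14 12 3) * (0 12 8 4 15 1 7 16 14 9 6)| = 8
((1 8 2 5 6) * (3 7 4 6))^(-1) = [0, 6, 8, 5, 7, 2, 4, 3, 1] = (1 6 4 7 3 5 2 8)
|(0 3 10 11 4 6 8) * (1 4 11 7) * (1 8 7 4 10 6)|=|(11)(0 3 6 7 8)(1 10 4)|=15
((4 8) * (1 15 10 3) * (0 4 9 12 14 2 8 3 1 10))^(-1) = (0 15 1 10 3 4)(2 14 12 9 8) = [15, 10, 14, 4, 0, 5, 6, 7, 2, 8, 3, 11, 9, 13, 12, 1]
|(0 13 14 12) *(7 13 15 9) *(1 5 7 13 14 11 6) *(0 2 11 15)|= |(1 5 7 14 12 2 11 6)(9 13 15)|= 24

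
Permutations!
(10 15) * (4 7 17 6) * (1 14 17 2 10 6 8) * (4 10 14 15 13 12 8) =(1 15 6 10 13 12 8)(2 14 17 4 7) =[0, 15, 14, 3, 7, 5, 10, 2, 1, 9, 13, 11, 8, 12, 17, 6, 16, 4]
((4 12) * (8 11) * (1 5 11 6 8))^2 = (12)(1 11 5) = [0, 11, 2, 3, 4, 1, 6, 7, 8, 9, 10, 5, 12]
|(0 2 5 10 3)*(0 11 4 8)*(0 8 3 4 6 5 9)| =6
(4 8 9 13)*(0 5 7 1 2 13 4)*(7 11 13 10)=(0 5 11 13)(1 2 10 7)(4 8 9)=[5, 2, 10, 3, 8, 11, 6, 1, 9, 4, 7, 13, 12, 0]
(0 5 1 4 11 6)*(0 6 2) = (0 5 1 4 11 2) = [5, 4, 0, 3, 11, 1, 6, 7, 8, 9, 10, 2]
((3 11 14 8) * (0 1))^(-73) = (0 1)(3 8 14 11) = [1, 0, 2, 8, 4, 5, 6, 7, 14, 9, 10, 3, 12, 13, 11]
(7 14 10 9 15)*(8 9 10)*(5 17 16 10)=[0, 1, 2, 3, 4, 17, 6, 14, 9, 15, 5, 11, 12, 13, 8, 7, 10, 16]=(5 17 16 10)(7 14 8 9 15)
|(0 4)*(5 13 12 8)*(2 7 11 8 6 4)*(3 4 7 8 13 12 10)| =|(0 2 8 5 12 6 7 11 13 10 3 4)| =12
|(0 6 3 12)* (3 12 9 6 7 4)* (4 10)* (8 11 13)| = 24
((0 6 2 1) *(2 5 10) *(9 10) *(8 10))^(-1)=[1, 2, 10, 3, 4, 6, 0, 7, 9, 5, 8]=(0 1 2 10 8 9 5 6)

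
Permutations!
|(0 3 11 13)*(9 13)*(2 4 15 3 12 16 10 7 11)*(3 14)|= |(0 12 16 10 7 11 9 13)(2 4 15 14 3)|= 40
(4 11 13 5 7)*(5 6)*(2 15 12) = (2 15 12)(4 11 13 6 5 7) = [0, 1, 15, 3, 11, 7, 5, 4, 8, 9, 10, 13, 2, 6, 14, 12]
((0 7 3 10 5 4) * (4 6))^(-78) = [4, 1, 2, 7, 6, 10, 5, 0, 8, 9, 3] = (0 4 6 5 10 3 7)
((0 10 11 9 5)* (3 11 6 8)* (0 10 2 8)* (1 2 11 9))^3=(0 2 9 6 1 3 10 11 8 5)=[2, 3, 9, 10, 4, 0, 1, 7, 5, 6, 11, 8]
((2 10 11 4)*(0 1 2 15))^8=(0 1 2 10 11 4 15)=[1, 2, 10, 3, 15, 5, 6, 7, 8, 9, 11, 4, 12, 13, 14, 0]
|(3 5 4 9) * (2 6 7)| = 12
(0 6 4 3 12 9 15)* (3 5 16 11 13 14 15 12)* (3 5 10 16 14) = [6, 1, 2, 5, 10, 14, 4, 7, 8, 12, 16, 13, 9, 3, 15, 0, 11] = (0 6 4 10 16 11 13 3 5 14 15)(9 12)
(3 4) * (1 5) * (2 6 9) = (1 5)(2 6 9)(3 4) = [0, 5, 6, 4, 3, 1, 9, 7, 8, 2]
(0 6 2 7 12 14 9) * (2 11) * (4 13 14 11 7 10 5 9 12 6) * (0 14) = (0 4 13)(2 10 5 9 14 12 11)(6 7) = [4, 1, 10, 3, 13, 9, 7, 6, 8, 14, 5, 2, 11, 0, 12]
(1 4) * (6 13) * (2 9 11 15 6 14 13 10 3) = (1 4)(2 9 11 15 6 10 3)(13 14) = [0, 4, 9, 2, 1, 5, 10, 7, 8, 11, 3, 15, 12, 14, 13, 6]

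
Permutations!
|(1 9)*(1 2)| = 3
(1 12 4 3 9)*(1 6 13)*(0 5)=[5, 12, 2, 9, 3, 0, 13, 7, 8, 6, 10, 11, 4, 1]=(0 5)(1 12 4 3 9 6 13)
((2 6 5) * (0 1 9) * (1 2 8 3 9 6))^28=(0 5)(1 3)(2 8)(6 9)=[5, 3, 8, 1, 4, 0, 9, 7, 2, 6]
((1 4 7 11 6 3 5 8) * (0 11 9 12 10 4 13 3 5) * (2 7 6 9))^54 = (0 6)(1 12)(3 4)(5 11)(8 9)(10 13) = [6, 12, 2, 4, 3, 11, 0, 7, 9, 8, 13, 5, 1, 10]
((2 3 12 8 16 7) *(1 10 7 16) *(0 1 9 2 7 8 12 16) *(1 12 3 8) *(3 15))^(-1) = [16, 10, 9, 15, 4, 5, 6, 7, 2, 8, 1, 11, 0, 13, 14, 12, 3] = (0 16 3 15 12)(1 10)(2 9 8)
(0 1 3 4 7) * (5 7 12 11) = [1, 3, 2, 4, 12, 7, 6, 0, 8, 9, 10, 5, 11] = (0 1 3 4 12 11 5 7)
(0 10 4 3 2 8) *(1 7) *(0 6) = (0 10 4 3 2 8 6)(1 7) = [10, 7, 8, 2, 3, 5, 0, 1, 6, 9, 4]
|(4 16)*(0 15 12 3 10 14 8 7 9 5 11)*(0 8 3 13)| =60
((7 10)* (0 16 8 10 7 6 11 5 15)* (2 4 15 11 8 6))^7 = (0 15 4 2 10 8 6 16)(5 11) = [15, 1, 10, 3, 2, 11, 16, 7, 6, 9, 8, 5, 12, 13, 14, 4, 0]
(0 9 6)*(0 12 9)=(6 12 9)=[0, 1, 2, 3, 4, 5, 12, 7, 8, 6, 10, 11, 9]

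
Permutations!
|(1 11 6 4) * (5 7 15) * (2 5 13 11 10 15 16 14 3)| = |(1 10 15 13 11 6 4)(2 5 7 16 14 3)| = 42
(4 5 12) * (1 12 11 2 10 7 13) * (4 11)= (1 12 11 2 10 7 13)(4 5)= [0, 12, 10, 3, 5, 4, 6, 13, 8, 9, 7, 2, 11, 1]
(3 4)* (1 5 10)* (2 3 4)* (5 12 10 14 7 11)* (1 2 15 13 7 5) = (1 12 10 2 3 15 13 7 11)(5 14) = [0, 12, 3, 15, 4, 14, 6, 11, 8, 9, 2, 1, 10, 7, 5, 13]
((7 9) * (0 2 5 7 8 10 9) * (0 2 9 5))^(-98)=(10)=[0, 1, 2, 3, 4, 5, 6, 7, 8, 9, 10]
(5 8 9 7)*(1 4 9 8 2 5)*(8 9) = (1 4 8 9 7)(2 5) = [0, 4, 5, 3, 8, 2, 6, 1, 9, 7]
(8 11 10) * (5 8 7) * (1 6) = (1 6)(5 8 11 10 7) = [0, 6, 2, 3, 4, 8, 1, 5, 11, 9, 7, 10]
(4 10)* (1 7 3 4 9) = (1 7 3 4 10 9) = [0, 7, 2, 4, 10, 5, 6, 3, 8, 1, 9]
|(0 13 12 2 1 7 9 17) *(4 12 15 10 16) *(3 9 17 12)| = 13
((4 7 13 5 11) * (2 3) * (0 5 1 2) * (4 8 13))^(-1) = (0 3 2 1 13 8 11 5)(4 7) = [3, 13, 1, 2, 7, 0, 6, 4, 11, 9, 10, 5, 12, 8]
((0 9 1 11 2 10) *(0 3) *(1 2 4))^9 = (11)(0 3 10 2 9) = [3, 1, 9, 10, 4, 5, 6, 7, 8, 0, 2, 11]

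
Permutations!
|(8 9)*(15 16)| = 2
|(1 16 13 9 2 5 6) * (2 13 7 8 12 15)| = 18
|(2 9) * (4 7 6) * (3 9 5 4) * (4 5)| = 6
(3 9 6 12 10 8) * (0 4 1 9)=(0 4 1 9 6 12 10 8 3)=[4, 9, 2, 0, 1, 5, 12, 7, 3, 6, 8, 11, 10]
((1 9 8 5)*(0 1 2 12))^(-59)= [5, 2, 9, 3, 4, 1, 6, 7, 0, 12, 10, 11, 8]= (0 5 1 2 9 12 8)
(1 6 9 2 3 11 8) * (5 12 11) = [0, 6, 3, 5, 4, 12, 9, 7, 1, 2, 10, 8, 11] = (1 6 9 2 3 5 12 11 8)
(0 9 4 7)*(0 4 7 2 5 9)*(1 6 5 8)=(1 6 5 9 7 4 2 8)=[0, 6, 8, 3, 2, 9, 5, 4, 1, 7]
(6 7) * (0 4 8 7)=[4, 1, 2, 3, 8, 5, 0, 6, 7]=(0 4 8 7 6)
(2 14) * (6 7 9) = (2 14)(6 7 9) = [0, 1, 14, 3, 4, 5, 7, 9, 8, 6, 10, 11, 12, 13, 2]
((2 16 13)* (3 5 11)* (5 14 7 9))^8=(2 13 16)(3 7 5)(9 11 14)=[0, 1, 13, 7, 4, 3, 6, 5, 8, 11, 10, 14, 12, 16, 9, 15, 2]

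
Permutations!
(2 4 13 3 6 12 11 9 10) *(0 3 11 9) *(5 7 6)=[3, 1, 4, 5, 13, 7, 12, 6, 8, 10, 2, 0, 9, 11]=(0 3 5 7 6 12 9 10 2 4 13 11)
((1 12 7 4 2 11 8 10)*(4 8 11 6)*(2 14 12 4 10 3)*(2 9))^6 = [0, 3, 12, 4, 9, 5, 7, 10, 1, 14, 8, 11, 6, 13, 2] = (1 3 4 9 14 2 12 6 7 10 8)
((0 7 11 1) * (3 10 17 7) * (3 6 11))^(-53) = (0 1 11 6)(3 7 17 10) = [1, 11, 2, 7, 4, 5, 0, 17, 8, 9, 3, 6, 12, 13, 14, 15, 16, 10]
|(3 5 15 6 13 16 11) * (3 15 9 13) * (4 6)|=9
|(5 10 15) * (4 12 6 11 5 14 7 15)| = |(4 12 6 11 5 10)(7 15 14)| = 6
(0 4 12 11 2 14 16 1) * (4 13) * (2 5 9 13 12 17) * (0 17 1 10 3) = (0 12 11 5 9 13 4 1 17 2 14 16 10 3) = [12, 17, 14, 0, 1, 9, 6, 7, 8, 13, 3, 5, 11, 4, 16, 15, 10, 2]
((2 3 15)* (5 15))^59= (2 15 5 3)= [0, 1, 15, 2, 4, 3, 6, 7, 8, 9, 10, 11, 12, 13, 14, 5]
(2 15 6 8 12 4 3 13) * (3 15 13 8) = [0, 1, 13, 8, 15, 5, 3, 7, 12, 9, 10, 11, 4, 2, 14, 6] = (2 13)(3 8 12 4 15 6)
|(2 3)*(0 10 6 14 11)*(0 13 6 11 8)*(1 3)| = 21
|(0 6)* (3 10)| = |(0 6)(3 10)| = 2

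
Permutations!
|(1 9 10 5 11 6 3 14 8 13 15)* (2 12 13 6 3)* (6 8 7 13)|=30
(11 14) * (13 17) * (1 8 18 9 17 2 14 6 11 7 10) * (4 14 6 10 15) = [0, 8, 6, 3, 14, 5, 11, 15, 18, 17, 1, 10, 12, 2, 7, 4, 16, 13, 9] = (1 8 18 9 17 13 2 6 11 10)(4 14 7 15)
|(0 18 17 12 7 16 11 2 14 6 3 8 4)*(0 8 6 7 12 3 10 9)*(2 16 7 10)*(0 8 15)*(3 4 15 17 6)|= |(0 18 6 2 14 10 9 8 15)(4 17)(11 16)|= 18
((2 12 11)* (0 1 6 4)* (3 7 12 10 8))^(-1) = (0 4 6 1)(2 11 12 7 3 8 10) = [4, 0, 11, 8, 6, 5, 1, 3, 10, 9, 2, 12, 7]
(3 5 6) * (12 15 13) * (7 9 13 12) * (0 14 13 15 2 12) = [14, 1, 12, 5, 4, 6, 3, 9, 8, 15, 10, 11, 2, 7, 13, 0] = (0 14 13 7 9 15)(2 12)(3 5 6)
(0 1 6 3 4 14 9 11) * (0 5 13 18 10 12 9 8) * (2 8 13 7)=(0 1 6 3 4 14 13 18 10 12 9 11 5 7 2 8)=[1, 6, 8, 4, 14, 7, 3, 2, 0, 11, 12, 5, 9, 18, 13, 15, 16, 17, 10]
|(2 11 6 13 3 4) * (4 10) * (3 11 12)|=15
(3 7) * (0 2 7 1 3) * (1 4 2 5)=[5, 3, 7, 4, 2, 1, 6, 0]=(0 5 1 3 4 2 7)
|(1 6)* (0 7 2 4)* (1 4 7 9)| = |(0 9 1 6 4)(2 7)| = 10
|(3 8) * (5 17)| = 2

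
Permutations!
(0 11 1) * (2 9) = (0 11 1)(2 9) = [11, 0, 9, 3, 4, 5, 6, 7, 8, 2, 10, 1]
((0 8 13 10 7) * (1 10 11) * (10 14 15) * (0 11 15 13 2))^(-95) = (0 8 2)(1 15 11 13 7 14 10) = [8, 15, 0, 3, 4, 5, 6, 14, 2, 9, 1, 13, 12, 7, 10, 11]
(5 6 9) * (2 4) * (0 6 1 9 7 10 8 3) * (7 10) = (0 6 10 8 3)(1 9 5)(2 4) = [6, 9, 4, 0, 2, 1, 10, 7, 3, 5, 8]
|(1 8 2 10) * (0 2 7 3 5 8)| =|(0 2 10 1)(3 5 8 7)| =4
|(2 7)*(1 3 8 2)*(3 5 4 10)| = 8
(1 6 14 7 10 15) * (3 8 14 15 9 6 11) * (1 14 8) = (1 11 3)(6 15 14 7 10 9) = [0, 11, 2, 1, 4, 5, 15, 10, 8, 6, 9, 3, 12, 13, 7, 14]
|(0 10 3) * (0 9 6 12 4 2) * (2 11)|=9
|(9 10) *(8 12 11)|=|(8 12 11)(9 10)|=6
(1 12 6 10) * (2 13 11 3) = (1 12 6 10)(2 13 11 3) = [0, 12, 13, 2, 4, 5, 10, 7, 8, 9, 1, 3, 6, 11]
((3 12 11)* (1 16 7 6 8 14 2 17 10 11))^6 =(1 2)(3 8)(6 11)(7 10)(12 14)(16 17) =[0, 2, 1, 8, 4, 5, 11, 10, 3, 9, 7, 6, 14, 13, 12, 15, 17, 16]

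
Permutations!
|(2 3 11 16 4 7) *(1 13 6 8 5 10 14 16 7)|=|(1 13 6 8 5 10 14 16 4)(2 3 11 7)|=36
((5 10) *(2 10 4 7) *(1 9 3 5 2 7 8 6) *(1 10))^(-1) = (1 2 10 6 8 4 5 3 9) = [0, 2, 10, 9, 5, 3, 8, 7, 4, 1, 6]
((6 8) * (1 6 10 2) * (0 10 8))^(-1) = (0 6 1 2 10) = [6, 2, 10, 3, 4, 5, 1, 7, 8, 9, 0]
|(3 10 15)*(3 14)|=|(3 10 15 14)|=4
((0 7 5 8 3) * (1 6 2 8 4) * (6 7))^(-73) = (0 2 3 6 8)(1 4 5 7) = [2, 4, 3, 6, 5, 7, 8, 1, 0]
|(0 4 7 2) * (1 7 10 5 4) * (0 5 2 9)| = |(0 1 7 9)(2 5 4 10)| = 4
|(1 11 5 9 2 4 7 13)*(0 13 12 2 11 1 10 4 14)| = 24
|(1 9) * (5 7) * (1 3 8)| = |(1 9 3 8)(5 7)| = 4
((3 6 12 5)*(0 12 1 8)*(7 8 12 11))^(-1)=[8, 6, 2, 5, 4, 12, 3, 11, 7, 9, 10, 0, 1]=(0 8 7 11)(1 6 3 5 12)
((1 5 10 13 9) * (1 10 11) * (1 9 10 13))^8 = (1 11 13)(5 9 10) = [0, 11, 2, 3, 4, 9, 6, 7, 8, 10, 5, 13, 12, 1]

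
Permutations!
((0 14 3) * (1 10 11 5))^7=(0 14 3)(1 5 11 10)=[14, 5, 2, 0, 4, 11, 6, 7, 8, 9, 1, 10, 12, 13, 3]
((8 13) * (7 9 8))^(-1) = (7 13 8 9) = [0, 1, 2, 3, 4, 5, 6, 13, 9, 7, 10, 11, 12, 8]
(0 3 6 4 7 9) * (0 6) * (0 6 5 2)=(0 3 6 4 7 9 5 2)=[3, 1, 0, 6, 7, 2, 4, 9, 8, 5]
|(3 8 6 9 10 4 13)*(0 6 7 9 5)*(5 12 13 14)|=|(0 6 12 13 3 8 7 9 10 4 14 5)|=12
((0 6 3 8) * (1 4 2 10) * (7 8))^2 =(0 3 8 6 7)(1 2)(4 10) =[3, 2, 1, 8, 10, 5, 7, 0, 6, 9, 4]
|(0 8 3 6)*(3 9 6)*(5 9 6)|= 6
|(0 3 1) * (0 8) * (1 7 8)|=|(0 3 7 8)|=4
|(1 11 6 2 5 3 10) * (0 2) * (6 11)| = |(11)(0 2 5 3 10 1 6)| = 7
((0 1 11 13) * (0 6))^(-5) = [0, 1, 2, 3, 4, 5, 6, 7, 8, 9, 10, 11, 12, 13] = (13)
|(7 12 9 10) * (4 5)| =4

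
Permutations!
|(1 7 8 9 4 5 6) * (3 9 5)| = |(1 7 8 5 6)(3 9 4)| = 15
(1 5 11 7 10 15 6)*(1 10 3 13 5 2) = (1 2)(3 13 5 11 7)(6 10 15) = [0, 2, 1, 13, 4, 11, 10, 3, 8, 9, 15, 7, 12, 5, 14, 6]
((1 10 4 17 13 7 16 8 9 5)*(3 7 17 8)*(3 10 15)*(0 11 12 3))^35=(0 9 16 11 5 10 12 1 4 3 15 8 7)(13 17)=[9, 4, 2, 15, 3, 10, 6, 0, 7, 16, 12, 5, 1, 17, 14, 8, 11, 13]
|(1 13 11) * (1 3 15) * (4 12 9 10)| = |(1 13 11 3 15)(4 12 9 10)| = 20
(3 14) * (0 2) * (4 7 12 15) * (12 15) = (0 2)(3 14)(4 7 15) = [2, 1, 0, 14, 7, 5, 6, 15, 8, 9, 10, 11, 12, 13, 3, 4]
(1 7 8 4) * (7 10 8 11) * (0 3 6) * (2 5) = (0 3 6)(1 10 8 4)(2 5)(7 11) = [3, 10, 5, 6, 1, 2, 0, 11, 4, 9, 8, 7]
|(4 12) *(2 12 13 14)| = |(2 12 4 13 14)| = 5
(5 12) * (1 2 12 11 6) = (1 2 12 5 11 6) = [0, 2, 12, 3, 4, 11, 1, 7, 8, 9, 10, 6, 5]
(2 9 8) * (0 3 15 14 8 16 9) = [3, 1, 0, 15, 4, 5, 6, 7, 2, 16, 10, 11, 12, 13, 8, 14, 9] = (0 3 15 14 8 2)(9 16)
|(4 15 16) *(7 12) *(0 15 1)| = |(0 15 16 4 1)(7 12)| = 10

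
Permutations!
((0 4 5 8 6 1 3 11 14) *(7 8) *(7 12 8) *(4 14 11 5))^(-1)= (0 14)(1 6 8 12 5 3)= [14, 6, 2, 1, 4, 3, 8, 7, 12, 9, 10, 11, 5, 13, 0]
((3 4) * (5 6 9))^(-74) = [0, 1, 2, 3, 4, 6, 9, 7, 8, 5] = (5 6 9)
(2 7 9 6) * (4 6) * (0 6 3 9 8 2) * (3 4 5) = (0 6)(2 7 8)(3 9 5) = [6, 1, 7, 9, 4, 3, 0, 8, 2, 5]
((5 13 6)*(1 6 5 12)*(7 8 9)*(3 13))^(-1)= [0, 12, 2, 5, 4, 13, 1, 9, 7, 8, 10, 11, 6, 3]= (1 12 6)(3 5 13)(7 9 8)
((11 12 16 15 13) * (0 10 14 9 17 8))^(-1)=(0 8 17 9 14 10)(11 13 15 16 12)=[8, 1, 2, 3, 4, 5, 6, 7, 17, 14, 0, 13, 11, 15, 10, 16, 12, 9]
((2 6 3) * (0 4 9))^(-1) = [9, 1, 3, 6, 0, 5, 2, 7, 8, 4] = (0 9 4)(2 3 6)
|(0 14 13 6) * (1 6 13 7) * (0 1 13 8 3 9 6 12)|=|(0 14 7 13 8 3 9 6 1 12)|=10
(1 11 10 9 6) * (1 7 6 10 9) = [0, 11, 2, 3, 4, 5, 7, 6, 8, 10, 1, 9] = (1 11 9 10)(6 7)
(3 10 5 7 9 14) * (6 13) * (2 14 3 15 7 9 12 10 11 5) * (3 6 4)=[0, 1, 14, 11, 3, 9, 13, 12, 8, 6, 2, 5, 10, 4, 15, 7]=(2 14 15 7 12 10)(3 11 5 9 6 13 4)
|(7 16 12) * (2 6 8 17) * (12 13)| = |(2 6 8 17)(7 16 13 12)| = 4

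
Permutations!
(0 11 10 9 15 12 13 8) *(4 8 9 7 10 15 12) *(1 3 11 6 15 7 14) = (0 6 15 4 8)(1 3 11 7 10 14)(9 12 13) = [6, 3, 2, 11, 8, 5, 15, 10, 0, 12, 14, 7, 13, 9, 1, 4]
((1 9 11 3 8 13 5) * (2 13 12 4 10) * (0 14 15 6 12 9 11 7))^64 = [0, 1, 2, 3, 4, 5, 6, 7, 8, 9, 10, 11, 12, 13, 14, 15] = (15)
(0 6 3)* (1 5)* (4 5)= (0 6 3)(1 4 5)= [6, 4, 2, 0, 5, 1, 3]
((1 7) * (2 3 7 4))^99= [0, 7, 4, 2, 1, 5, 6, 3]= (1 7 3 2 4)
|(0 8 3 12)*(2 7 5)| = 12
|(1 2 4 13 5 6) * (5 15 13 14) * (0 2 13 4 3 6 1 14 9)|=|(0 2 3 6 14 5 1 13 15 4 9)|=11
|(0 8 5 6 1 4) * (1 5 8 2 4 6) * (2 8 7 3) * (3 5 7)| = 20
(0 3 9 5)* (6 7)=[3, 1, 2, 9, 4, 0, 7, 6, 8, 5]=(0 3 9 5)(6 7)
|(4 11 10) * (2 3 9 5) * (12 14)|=12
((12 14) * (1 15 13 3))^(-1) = (1 3 13 15)(12 14) = [0, 3, 2, 13, 4, 5, 6, 7, 8, 9, 10, 11, 14, 15, 12, 1]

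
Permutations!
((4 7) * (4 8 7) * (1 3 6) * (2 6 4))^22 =(8)(1 4 6 3 2) =[0, 4, 1, 2, 6, 5, 3, 7, 8]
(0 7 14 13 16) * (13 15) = (0 7 14 15 13 16) = [7, 1, 2, 3, 4, 5, 6, 14, 8, 9, 10, 11, 12, 16, 15, 13, 0]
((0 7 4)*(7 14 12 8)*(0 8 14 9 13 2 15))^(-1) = (0 15 2 13 9)(4 7 8)(12 14) = [15, 1, 13, 3, 7, 5, 6, 8, 4, 0, 10, 11, 14, 9, 12, 2]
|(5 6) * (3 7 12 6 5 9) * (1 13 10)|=15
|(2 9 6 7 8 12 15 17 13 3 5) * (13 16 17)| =10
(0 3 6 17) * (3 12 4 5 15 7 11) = (0 12 4 5 15 7 11 3 6 17) = [12, 1, 2, 6, 5, 15, 17, 11, 8, 9, 10, 3, 4, 13, 14, 7, 16, 0]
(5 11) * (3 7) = (3 7)(5 11) = [0, 1, 2, 7, 4, 11, 6, 3, 8, 9, 10, 5]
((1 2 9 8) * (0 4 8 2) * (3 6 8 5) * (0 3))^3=(1 8 6 3)(2 9)=[0, 8, 9, 1, 4, 5, 3, 7, 6, 2]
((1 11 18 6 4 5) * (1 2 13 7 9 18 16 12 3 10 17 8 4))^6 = [0, 17, 1, 2, 18, 6, 10, 16, 9, 12, 13, 8, 5, 11, 14, 15, 4, 7, 3] = (1 17 7 16 4 18 3 2)(5 6 10 13 11 8 9 12)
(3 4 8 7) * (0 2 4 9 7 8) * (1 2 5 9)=(0 5 9 7 3 1 2 4)=[5, 2, 4, 1, 0, 9, 6, 3, 8, 7]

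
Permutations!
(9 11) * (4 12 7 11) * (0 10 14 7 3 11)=(0 10 14 7)(3 11 9 4 12)=[10, 1, 2, 11, 12, 5, 6, 0, 8, 4, 14, 9, 3, 13, 7]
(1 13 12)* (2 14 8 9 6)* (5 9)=(1 13 12)(2 14 8 5 9 6)=[0, 13, 14, 3, 4, 9, 2, 7, 5, 6, 10, 11, 1, 12, 8]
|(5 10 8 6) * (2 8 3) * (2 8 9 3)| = |(2 9 3 8 6 5 10)| = 7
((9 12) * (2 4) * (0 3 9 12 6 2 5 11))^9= (12)(0 3 9 6 2 4 5 11)= [3, 1, 4, 9, 5, 11, 2, 7, 8, 6, 10, 0, 12]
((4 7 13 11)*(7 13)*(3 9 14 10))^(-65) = (3 10 14 9)(4 13 11) = [0, 1, 2, 10, 13, 5, 6, 7, 8, 3, 14, 4, 12, 11, 9]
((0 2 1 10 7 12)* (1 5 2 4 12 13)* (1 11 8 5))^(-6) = (1 7 11 5)(2 10 13 8) = [0, 7, 10, 3, 4, 1, 6, 11, 2, 9, 13, 5, 12, 8]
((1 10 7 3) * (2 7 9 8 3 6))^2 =(1 9 3 10 8)(2 6 7) =[0, 9, 6, 10, 4, 5, 7, 2, 1, 3, 8]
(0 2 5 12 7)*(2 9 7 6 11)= (0 9 7)(2 5 12 6 11)= [9, 1, 5, 3, 4, 12, 11, 0, 8, 7, 10, 2, 6]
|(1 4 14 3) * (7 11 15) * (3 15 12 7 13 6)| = 21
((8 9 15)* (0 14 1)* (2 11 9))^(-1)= (0 1 14)(2 8 15 9 11)= [1, 14, 8, 3, 4, 5, 6, 7, 15, 11, 10, 2, 12, 13, 0, 9]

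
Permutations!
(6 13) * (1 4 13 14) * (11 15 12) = (1 4 13 6 14)(11 15 12) = [0, 4, 2, 3, 13, 5, 14, 7, 8, 9, 10, 15, 11, 6, 1, 12]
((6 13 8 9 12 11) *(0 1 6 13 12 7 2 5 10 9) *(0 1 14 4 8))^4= (0 1 13 8 11 4 12 14 6)(2 7 9 10 5)= [1, 13, 7, 3, 12, 2, 0, 9, 11, 10, 5, 4, 14, 8, 6]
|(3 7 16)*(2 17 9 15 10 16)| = |(2 17 9 15 10 16 3 7)| = 8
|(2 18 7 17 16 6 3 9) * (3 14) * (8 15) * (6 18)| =|(2 6 14 3 9)(7 17 16 18)(8 15)| =20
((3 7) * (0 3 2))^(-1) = (0 2 7 3) = [2, 1, 7, 0, 4, 5, 6, 3]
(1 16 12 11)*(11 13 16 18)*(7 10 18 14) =(1 14 7 10 18 11)(12 13 16) =[0, 14, 2, 3, 4, 5, 6, 10, 8, 9, 18, 1, 13, 16, 7, 15, 12, 17, 11]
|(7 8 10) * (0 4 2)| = |(0 4 2)(7 8 10)| = 3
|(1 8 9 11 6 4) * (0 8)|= |(0 8 9 11 6 4 1)|= 7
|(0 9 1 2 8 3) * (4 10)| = 6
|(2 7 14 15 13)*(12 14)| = 6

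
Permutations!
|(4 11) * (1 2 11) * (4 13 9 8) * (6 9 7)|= |(1 2 11 13 7 6 9 8 4)|= 9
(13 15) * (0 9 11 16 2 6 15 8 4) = [9, 1, 6, 3, 0, 5, 15, 7, 4, 11, 10, 16, 12, 8, 14, 13, 2] = (0 9 11 16 2 6 15 13 8 4)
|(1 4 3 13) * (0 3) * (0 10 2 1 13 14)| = |(0 3 14)(1 4 10 2)| = 12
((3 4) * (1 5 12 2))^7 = (1 2 12 5)(3 4) = [0, 2, 12, 4, 3, 1, 6, 7, 8, 9, 10, 11, 5]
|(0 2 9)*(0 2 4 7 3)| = |(0 4 7 3)(2 9)| = 4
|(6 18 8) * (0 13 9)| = |(0 13 9)(6 18 8)| = 3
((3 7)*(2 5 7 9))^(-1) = [0, 1, 9, 7, 4, 2, 6, 5, 8, 3] = (2 9 3 7 5)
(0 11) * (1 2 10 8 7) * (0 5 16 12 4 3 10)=(0 11 5 16 12 4 3 10 8 7 1 2)=[11, 2, 0, 10, 3, 16, 6, 1, 7, 9, 8, 5, 4, 13, 14, 15, 12]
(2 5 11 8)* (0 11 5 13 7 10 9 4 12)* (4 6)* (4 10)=(0 11 8 2 13 7 4 12)(6 10 9)=[11, 1, 13, 3, 12, 5, 10, 4, 2, 6, 9, 8, 0, 7]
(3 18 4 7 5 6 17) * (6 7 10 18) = (3 6 17)(4 10 18)(5 7) = [0, 1, 2, 6, 10, 7, 17, 5, 8, 9, 18, 11, 12, 13, 14, 15, 16, 3, 4]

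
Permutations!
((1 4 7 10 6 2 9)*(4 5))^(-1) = (1 9 2 6 10 7 4 5) = [0, 9, 6, 3, 5, 1, 10, 4, 8, 2, 7]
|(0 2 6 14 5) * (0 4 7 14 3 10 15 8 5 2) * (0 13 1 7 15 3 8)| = |(0 13 1 7 14 2 6 8 5 4 15)(3 10)| = 22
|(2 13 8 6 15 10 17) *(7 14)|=|(2 13 8 6 15 10 17)(7 14)|=14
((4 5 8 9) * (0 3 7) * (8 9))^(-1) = (0 7 3)(4 9 5) = [7, 1, 2, 0, 9, 4, 6, 3, 8, 5]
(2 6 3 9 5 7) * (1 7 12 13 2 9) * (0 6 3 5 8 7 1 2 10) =[6, 1, 3, 2, 4, 12, 5, 9, 7, 8, 0, 11, 13, 10] =(0 6 5 12 13 10)(2 3)(7 9 8)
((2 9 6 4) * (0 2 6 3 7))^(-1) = (0 7 3 9 2)(4 6) = [7, 1, 0, 9, 6, 5, 4, 3, 8, 2]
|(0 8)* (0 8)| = |(8)| = 1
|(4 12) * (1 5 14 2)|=|(1 5 14 2)(4 12)|=4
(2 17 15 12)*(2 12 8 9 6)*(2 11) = (2 17 15 8 9 6 11) = [0, 1, 17, 3, 4, 5, 11, 7, 9, 6, 10, 2, 12, 13, 14, 8, 16, 15]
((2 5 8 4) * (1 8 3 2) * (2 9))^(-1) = (1 4 8)(2 9 3 5) = [0, 4, 9, 5, 8, 2, 6, 7, 1, 3]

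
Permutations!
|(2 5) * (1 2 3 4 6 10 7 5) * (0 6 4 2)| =|(0 6 10 7 5 3 2 1)| =8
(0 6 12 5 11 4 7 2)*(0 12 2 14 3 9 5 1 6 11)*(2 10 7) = (0 11 4 2 12 1 6 10 7 14 3 9 5) = [11, 6, 12, 9, 2, 0, 10, 14, 8, 5, 7, 4, 1, 13, 3]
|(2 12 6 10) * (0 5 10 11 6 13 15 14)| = 8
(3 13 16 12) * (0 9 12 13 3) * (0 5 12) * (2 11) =(0 9)(2 11)(5 12)(13 16) =[9, 1, 11, 3, 4, 12, 6, 7, 8, 0, 10, 2, 5, 16, 14, 15, 13]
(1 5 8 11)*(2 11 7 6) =(1 5 8 7 6 2 11) =[0, 5, 11, 3, 4, 8, 2, 6, 7, 9, 10, 1]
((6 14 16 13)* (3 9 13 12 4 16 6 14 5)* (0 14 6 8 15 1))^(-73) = (0 8 1 14 15)(3 13 5 9 6)(4 12 16) = [8, 14, 2, 13, 12, 9, 3, 7, 1, 6, 10, 11, 16, 5, 15, 0, 4]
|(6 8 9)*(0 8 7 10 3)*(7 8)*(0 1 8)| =|(0 7 10 3 1 8 9 6)| =8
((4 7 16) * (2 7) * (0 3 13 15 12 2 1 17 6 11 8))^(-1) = (0 8 11 6 17 1 4 16 7 2 12 15 13 3) = [8, 4, 12, 0, 16, 5, 17, 2, 11, 9, 10, 6, 15, 3, 14, 13, 7, 1]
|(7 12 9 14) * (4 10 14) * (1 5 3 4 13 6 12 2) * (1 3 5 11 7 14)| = 28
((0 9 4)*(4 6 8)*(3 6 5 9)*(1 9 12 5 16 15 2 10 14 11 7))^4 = (0 4 8 6 3)(1 2 7 15 11 16 14 9 10) = [4, 2, 7, 0, 8, 5, 3, 15, 6, 10, 1, 16, 12, 13, 9, 11, 14]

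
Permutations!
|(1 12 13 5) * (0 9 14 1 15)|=8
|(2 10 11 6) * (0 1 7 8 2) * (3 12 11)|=|(0 1 7 8 2 10 3 12 11 6)|=10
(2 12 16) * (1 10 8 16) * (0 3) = (0 3)(1 10 8 16 2 12) = [3, 10, 12, 0, 4, 5, 6, 7, 16, 9, 8, 11, 1, 13, 14, 15, 2]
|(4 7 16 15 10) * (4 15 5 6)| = 10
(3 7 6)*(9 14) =[0, 1, 2, 7, 4, 5, 3, 6, 8, 14, 10, 11, 12, 13, 9] =(3 7 6)(9 14)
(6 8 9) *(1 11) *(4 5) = (1 11)(4 5)(6 8 9) = [0, 11, 2, 3, 5, 4, 8, 7, 9, 6, 10, 1]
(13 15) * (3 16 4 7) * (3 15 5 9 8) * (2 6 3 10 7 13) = (2 6 3 16 4 13 5 9 8 10 7 15) = [0, 1, 6, 16, 13, 9, 3, 15, 10, 8, 7, 11, 12, 5, 14, 2, 4]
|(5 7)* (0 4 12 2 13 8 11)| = |(0 4 12 2 13 8 11)(5 7)| = 14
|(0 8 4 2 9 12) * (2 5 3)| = |(0 8 4 5 3 2 9 12)| = 8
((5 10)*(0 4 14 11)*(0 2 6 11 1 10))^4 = (0 10 14)(1 4 5)(2 6 11) = [10, 4, 6, 3, 5, 1, 11, 7, 8, 9, 14, 2, 12, 13, 0]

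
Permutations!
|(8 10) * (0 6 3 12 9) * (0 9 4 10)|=7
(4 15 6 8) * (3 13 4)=[0, 1, 2, 13, 15, 5, 8, 7, 3, 9, 10, 11, 12, 4, 14, 6]=(3 13 4 15 6 8)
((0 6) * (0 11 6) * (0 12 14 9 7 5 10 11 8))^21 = (0 12 14 9 7 5 10 11 6 8) = [12, 1, 2, 3, 4, 10, 8, 5, 0, 7, 11, 6, 14, 13, 9]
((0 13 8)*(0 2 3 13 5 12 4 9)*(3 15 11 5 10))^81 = (0 12 15 13)(2 3 9 5)(4 11 8 10) = [12, 1, 3, 9, 11, 2, 6, 7, 10, 5, 4, 8, 15, 0, 14, 13]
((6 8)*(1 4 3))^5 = (1 3 4)(6 8) = [0, 3, 2, 4, 1, 5, 8, 7, 6]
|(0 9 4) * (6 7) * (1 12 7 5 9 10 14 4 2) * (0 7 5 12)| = 11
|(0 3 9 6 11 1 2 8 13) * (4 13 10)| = 11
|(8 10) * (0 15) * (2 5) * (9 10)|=6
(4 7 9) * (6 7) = (4 6 7 9) = [0, 1, 2, 3, 6, 5, 7, 9, 8, 4]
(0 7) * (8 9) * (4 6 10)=(0 7)(4 6 10)(8 9)=[7, 1, 2, 3, 6, 5, 10, 0, 9, 8, 4]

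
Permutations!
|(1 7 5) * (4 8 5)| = |(1 7 4 8 5)| = 5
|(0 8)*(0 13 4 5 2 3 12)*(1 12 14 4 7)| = |(0 8 13 7 1 12)(2 3 14 4 5)| = 30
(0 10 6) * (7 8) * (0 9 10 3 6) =(0 3 6 9 10)(7 8) =[3, 1, 2, 6, 4, 5, 9, 8, 7, 10, 0]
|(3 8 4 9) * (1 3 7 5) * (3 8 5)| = |(1 8 4 9 7 3 5)| = 7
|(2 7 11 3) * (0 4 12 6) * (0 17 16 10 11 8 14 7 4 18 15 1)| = 36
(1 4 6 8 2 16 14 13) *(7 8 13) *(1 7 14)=(1 4 6 13 7 8 2 16)=[0, 4, 16, 3, 6, 5, 13, 8, 2, 9, 10, 11, 12, 7, 14, 15, 1]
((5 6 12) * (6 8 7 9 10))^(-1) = (5 12 6 10 9 7 8) = [0, 1, 2, 3, 4, 12, 10, 8, 5, 7, 9, 11, 6]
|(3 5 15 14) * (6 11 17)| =|(3 5 15 14)(6 11 17)| =12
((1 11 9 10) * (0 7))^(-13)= [7, 10, 2, 3, 4, 5, 6, 0, 8, 11, 9, 1]= (0 7)(1 10 9 11)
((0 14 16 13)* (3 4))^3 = (0 13 16 14)(3 4) = [13, 1, 2, 4, 3, 5, 6, 7, 8, 9, 10, 11, 12, 16, 0, 15, 14]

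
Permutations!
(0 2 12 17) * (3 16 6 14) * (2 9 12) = (0 9 12 17)(3 16 6 14) = [9, 1, 2, 16, 4, 5, 14, 7, 8, 12, 10, 11, 17, 13, 3, 15, 6, 0]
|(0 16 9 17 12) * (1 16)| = |(0 1 16 9 17 12)| = 6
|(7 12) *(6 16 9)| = |(6 16 9)(7 12)| = 6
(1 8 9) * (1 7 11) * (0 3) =(0 3)(1 8 9 7 11) =[3, 8, 2, 0, 4, 5, 6, 11, 9, 7, 10, 1]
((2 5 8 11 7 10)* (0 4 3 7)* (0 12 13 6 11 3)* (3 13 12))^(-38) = [0, 1, 7, 6, 4, 10, 8, 11, 2, 9, 3, 13, 12, 5] = (2 7 11 13 5 10 3 6 8)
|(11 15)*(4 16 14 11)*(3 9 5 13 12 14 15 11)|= 6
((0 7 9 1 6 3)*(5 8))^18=(9)=[0, 1, 2, 3, 4, 5, 6, 7, 8, 9]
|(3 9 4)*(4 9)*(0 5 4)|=|(9)(0 5 4 3)|=4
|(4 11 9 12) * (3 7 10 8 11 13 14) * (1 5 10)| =12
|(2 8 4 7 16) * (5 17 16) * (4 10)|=8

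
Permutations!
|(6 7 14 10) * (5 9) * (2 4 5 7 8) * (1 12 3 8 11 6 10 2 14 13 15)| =12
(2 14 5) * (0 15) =(0 15)(2 14 5) =[15, 1, 14, 3, 4, 2, 6, 7, 8, 9, 10, 11, 12, 13, 5, 0]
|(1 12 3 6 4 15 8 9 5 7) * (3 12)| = 9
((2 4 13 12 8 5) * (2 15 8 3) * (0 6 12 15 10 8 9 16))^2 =(0 12 2 13 9)(3 4 15 16 6)(5 8 10) =[12, 1, 13, 4, 15, 8, 3, 7, 10, 0, 5, 11, 2, 9, 14, 16, 6]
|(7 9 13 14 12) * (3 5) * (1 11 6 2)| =|(1 11 6 2)(3 5)(7 9 13 14 12)| =20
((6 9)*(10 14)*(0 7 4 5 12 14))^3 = (0 5 10 4 14 7 12)(6 9) = [5, 1, 2, 3, 14, 10, 9, 12, 8, 6, 4, 11, 0, 13, 7]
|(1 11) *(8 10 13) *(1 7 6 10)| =|(1 11 7 6 10 13 8)| =7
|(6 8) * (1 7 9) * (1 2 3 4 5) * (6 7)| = 9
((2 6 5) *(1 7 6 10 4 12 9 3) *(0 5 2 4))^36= [12, 2, 5, 6, 3, 9, 0, 10, 8, 7, 4, 11, 1]= (0 12 1 2 5 9 7 10 4 3 6)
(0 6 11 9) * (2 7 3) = (0 6 11 9)(2 7 3) = [6, 1, 7, 2, 4, 5, 11, 3, 8, 0, 10, 9]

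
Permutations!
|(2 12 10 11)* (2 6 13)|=|(2 12 10 11 6 13)|=6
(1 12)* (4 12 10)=[0, 10, 2, 3, 12, 5, 6, 7, 8, 9, 4, 11, 1]=(1 10 4 12)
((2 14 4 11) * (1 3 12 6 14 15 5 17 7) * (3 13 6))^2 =(1 6 4 2 5 7 13 14 11 15 17) =[0, 6, 5, 3, 2, 7, 4, 13, 8, 9, 10, 15, 12, 14, 11, 17, 16, 1]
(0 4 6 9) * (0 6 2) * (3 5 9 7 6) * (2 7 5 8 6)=(0 4 7 2)(3 8 6 5 9)=[4, 1, 0, 8, 7, 9, 5, 2, 6, 3]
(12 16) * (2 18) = [0, 1, 18, 3, 4, 5, 6, 7, 8, 9, 10, 11, 16, 13, 14, 15, 12, 17, 2] = (2 18)(12 16)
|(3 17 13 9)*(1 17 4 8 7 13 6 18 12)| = |(1 17 6 18 12)(3 4 8 7 13 9)| = 30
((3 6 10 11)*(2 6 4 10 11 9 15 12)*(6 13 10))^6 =(15)(3 6)(4 11) =[0, 1, 2, 6, 11, 5, 3, 7, 8, 9, 10, 4, 12, 13, 14, 15]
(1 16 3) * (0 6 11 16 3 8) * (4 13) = [6, 3, 2, 1, 13, 5, 11, 7, 0, 9, 10, 16, 12, 4, 14, 15, 8] = (0 6 11 16 8)(1 3)(4 13)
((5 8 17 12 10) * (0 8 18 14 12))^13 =(0 8 17)(5 12 18 10 14) =[8, 1, 2, 3, 4, 12, 6, 7, 17, 9, 14, 11, 18, 13, 5, 15, 16, 0, 10]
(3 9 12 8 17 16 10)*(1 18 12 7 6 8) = (1 18 12)(3 9 7 6 8 17 16 10) = [0, 18, 2, 9, 4, 5, 8, 6, 17, 7, 3, 11, 1, 13, 14, 15, 10, 16, 12]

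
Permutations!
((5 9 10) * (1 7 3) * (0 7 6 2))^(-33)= (10)(0 1)(2 3)(6 7)= [1, 0, 3, 2, 4, 5, 7, 6, 8, 9, 10]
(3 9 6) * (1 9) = [0, 9, 2, 1, 4, 5, 3, 7, 8, 6] = (1 9 6 3)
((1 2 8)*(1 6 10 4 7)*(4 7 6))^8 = (1 2 8 4 6 10 7) = [0, 2, 8, 3, 6, 5, 10, 1, 4, 9, 7]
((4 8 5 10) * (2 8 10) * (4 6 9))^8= (10)(2 5 8)= [0, 1, 5, 3, 4, 8, 6, 7, 2, 9, 10]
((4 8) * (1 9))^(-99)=[0, 9, 2, 3, 8, 5, 6, 7, 4, 1]=(1 9)(4 8)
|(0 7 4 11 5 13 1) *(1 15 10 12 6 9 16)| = |(0 7 4 11 5 13 15 10 12 6 9 16 1)| = 13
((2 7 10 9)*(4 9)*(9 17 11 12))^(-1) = (2 9 12 11 17 4 10 7) = [0, 1, 9, 3, 10, 5, 6, 2, 8, 12, 7, 17, 11, 13, 14, 15, 16, 4]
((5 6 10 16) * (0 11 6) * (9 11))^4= (0 10 9 16 11 5 6)= [10, 1, 2, 3, 4, 6, 0, 7, 8, 16, 9, 5, 12, 13, 14, 15, 11]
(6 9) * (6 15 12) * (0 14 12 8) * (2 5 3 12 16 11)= (0 14 16 11 2 5 3 12 6 9 15 8)= [14, 1, 5, 12, 4, 3, 9, 7, 0, 15, 10, 2, 6, 13, 16, 8, 11]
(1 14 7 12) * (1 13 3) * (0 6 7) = [6, 14, 2, 1, 4, 5, 7, 12, 8, 9, 10, 11, 13, 3, 0] = (0 6 7 12 13 3 1 14)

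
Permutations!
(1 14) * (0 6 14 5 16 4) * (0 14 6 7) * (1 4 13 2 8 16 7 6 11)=(0 6 11 1 5 7)(2 8 16 13)(4 14)=[6, 5, 8, 3, 14, 7, 11, 0, 16, 9, 10, 1, 12, 2, 4, 15, 13]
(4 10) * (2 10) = [0, 1, 10, 3, 2, 5, 6, 7, 8, 9, 4] = (2 10 4)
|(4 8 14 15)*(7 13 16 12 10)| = 20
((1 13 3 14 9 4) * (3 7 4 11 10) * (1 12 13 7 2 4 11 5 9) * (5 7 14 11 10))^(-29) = (1 14)(2 13 12 4)(3 11 5 9 7 10) = [0, 14, 13, 11, 2, 9, 6, 10, 8, 7, 3, 5, 4, 12, 1]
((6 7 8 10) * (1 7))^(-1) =(1 6 10 8 7) =[0, 6, 2, 3, 4, 5, 10, 1, 7, 9, 8]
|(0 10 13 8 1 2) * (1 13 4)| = |(0 10 4 1 2)(8 13)| = 10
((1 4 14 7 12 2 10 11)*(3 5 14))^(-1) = (1 11 10 2 12 7 14 5 3 4) = [0, 11, 12, 4, 1, 3, 6, 14, 8, 9, 2, 10, 7, 13, 5]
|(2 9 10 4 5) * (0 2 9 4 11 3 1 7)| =10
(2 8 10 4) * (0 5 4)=(0 5 4 2 8 10)=[5, 1, 8, 3, 2, 4, 6, 7, 10, 9, 0]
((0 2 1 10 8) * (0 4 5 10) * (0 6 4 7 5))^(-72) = (10)(0 6 2 4 1) = [6, 0, 4, 3, 1, 5, 2, 7, 8, 9, 10]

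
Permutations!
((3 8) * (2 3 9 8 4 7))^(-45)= [0, 1, 7, 2, 3, 5, 6, 4, 9, 8]= (2 7 4 3)(8 9)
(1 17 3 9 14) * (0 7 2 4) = [7, 17, 4, 9, 0, 5, 6, 2, 8, 14, 10, 11, 12, 13, 1, 15, 16, 3] = (0 7 2 4)(1 17 3 9 14)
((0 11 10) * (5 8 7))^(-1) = (0 10 11)(5 7 8) = [10, 1, 2, 3, 4, 7, 6, 8, 5, 9, 11, 0]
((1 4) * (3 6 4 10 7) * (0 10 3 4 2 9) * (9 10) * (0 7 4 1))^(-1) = (0 4 10 2 6 3 1 7 9) = [4, 7, 6, 1, 10, 5, 3, 9, 8, 0, 2]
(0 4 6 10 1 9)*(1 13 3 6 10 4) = (0 1 9)(3 6 4 10 13) = [1, 9, 2, 6, 10, 5, 4, 7, 8, 0, 13, 11, 12, 3]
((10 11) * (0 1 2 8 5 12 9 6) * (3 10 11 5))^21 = [1, 2, 8, 10, 4, 12, 0, 7, 3, 6, 5, 11, 9] = (0 1 2 8 3 10 5 12 9 6)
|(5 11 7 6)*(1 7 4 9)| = 7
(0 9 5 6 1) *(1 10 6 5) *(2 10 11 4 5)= (0 9 1)(2 10 6 11 4 5)= [9, 0, 10, 3, 5, 2, 11, 7, 8, 1, 6, 4]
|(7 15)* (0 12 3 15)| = |(0 12 3 15 7)| = 5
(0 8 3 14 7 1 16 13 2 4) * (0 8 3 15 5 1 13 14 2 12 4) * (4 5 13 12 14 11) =(0 3 2)(1 16 11 4 8 15 13 14 7 12 5) =[3, 16, 0, 2, 8, 1, 6, 12, 15, 9, 10, 4, 5, 14, 7, 13, 11]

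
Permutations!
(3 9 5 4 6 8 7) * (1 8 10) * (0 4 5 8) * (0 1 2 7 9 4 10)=(0 10 2 7 3 4 6)(8 9)=[10, 1, 7, 4, 6, 5, 0, 3, 9, 8, 2]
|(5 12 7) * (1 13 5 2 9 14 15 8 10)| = |(1 13 5 12 7 2 9 14 15 8 10)| = 11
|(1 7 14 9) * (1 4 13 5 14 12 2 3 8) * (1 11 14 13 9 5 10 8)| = 30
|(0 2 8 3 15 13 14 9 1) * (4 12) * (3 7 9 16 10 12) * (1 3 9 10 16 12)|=|(16)(0 2 8 7 10 1)(3 15 13 14 12 4 9)|=42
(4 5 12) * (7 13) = [0, 1, 2, 3, 5, 12, 6, 13, 8, 9, 10, 11, 4, 7] = (4 5 12)(7 13)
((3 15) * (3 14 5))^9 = (3 15 14 5) = [0, 1, 2, 15, 4, 3, 6, 7, 8, 9, 10, 11, 12, 13, 5, 14]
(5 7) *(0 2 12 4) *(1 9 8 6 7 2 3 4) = (0 3 4)(1 9 8 6 7 5 2 12) = [3, 9, 12, 4, 0, 2, 7, 5, 6, 8, 10, 11, 1]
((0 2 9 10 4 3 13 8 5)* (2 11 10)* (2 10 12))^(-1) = [5, 1, 12, 4, 10, 8, 6, 7, 13, 2, 9, 0, 11, 3] = (0 5 8 13 3 4 10 9 2 12 11)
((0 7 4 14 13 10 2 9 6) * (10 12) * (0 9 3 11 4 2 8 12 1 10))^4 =(0 11 1)(2 14 8)(3 13 12)(4 10 7) =[11, 0, 14, 13, 10, 5, 6, 4, 2, 9, 7, 1, 3, 12, 8]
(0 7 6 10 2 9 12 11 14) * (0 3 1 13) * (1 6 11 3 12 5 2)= (0 7 11 14 12 3 6 10 1 13)(2 9 5)= [7, 13, 9, 6, 4, 2, 10, 11, 8, 5, 1, 14, 3, 0, 12]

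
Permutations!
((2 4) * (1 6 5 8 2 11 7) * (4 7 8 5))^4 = (1 8 6 2 4 7 11) = [0, 8, 4, 3, 7, 5, 2, 11, 6, 9, 10, 1]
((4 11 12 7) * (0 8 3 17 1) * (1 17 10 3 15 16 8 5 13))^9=[5, 0, 2, 10, 11, 13, 6, 4, 8, 9, 3, 12, 7, 1, 14, 15, 16, 17]=(17)(0 5 13 1)(3 10)(4 11 12 7)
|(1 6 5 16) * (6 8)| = |(1 8 6 5 16)| = 5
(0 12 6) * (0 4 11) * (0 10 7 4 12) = [0, 1, 2, 3, 11, 5, 12, 4, 8, 9, 7, 10, 6] = (4 11 10 7)(6 12)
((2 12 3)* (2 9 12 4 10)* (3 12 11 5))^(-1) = (12)(2 10 4)(3 5 11 9) = [0, 1, 10, 5, 2, 11, 6, 7, 8, 3, 4, 9, 12]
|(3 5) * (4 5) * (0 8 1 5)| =6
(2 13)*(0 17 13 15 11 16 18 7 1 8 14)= (0 17 13 2 15 11 16 18 7 1 8 14)= [17, 8, 15, 3, 4, 5, 6, 1, 14, 9, 10, 16, 12, 2, 0, 11, 18, 13, 7]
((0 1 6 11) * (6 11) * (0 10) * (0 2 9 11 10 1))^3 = (1 9 10 11 2) = [0, 9, 1, 3, 4, 5, 6, 7, 8, 10, 11, 2]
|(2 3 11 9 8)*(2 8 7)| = 5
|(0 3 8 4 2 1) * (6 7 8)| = 8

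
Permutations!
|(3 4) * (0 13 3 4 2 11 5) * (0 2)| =3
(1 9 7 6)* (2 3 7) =[0, 9, 3, 7, 4, 5, 1, 6, 8, 2] =(1 9 2 3 7 6)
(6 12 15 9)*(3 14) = (3 14)(6 12 15 9) = [0, 1, 2, 14, 4, 5, 12, 7, 8, 6, 10, 11, 15, 13, 3, 9]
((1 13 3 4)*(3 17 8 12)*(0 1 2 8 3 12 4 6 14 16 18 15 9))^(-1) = (0 9 15 18 16 14 6 3 17 13 1)(2 4 8) = [9, 0, 4, 17, 8, 5, 3, 7, 2, 15, 10, 11, 12, 1, 6, 18, 14, 13, 16]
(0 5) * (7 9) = [5, 1, 2, 3, 4, 0, 6, 9, 8, 7] = (0 5)(7 9)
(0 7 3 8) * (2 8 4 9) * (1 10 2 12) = (0 7 3 4 9 12 1 10 2 8) = [7, 10, 8, 4, 9, 5, 6, 3, 0, 12, 2, 11, 1]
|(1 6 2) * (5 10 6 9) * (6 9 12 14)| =15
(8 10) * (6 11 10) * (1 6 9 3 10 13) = (1 6 11 13)(3 10 8 9) = [0, 6, 2, 10, 4, 5, 11, 7, 9, 3, 8, 13, 12, 1]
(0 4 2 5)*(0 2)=(0 4)(2 5)=[4, 1, 5, 3, 0, 2]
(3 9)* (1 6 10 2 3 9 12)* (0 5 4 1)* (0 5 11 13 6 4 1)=[11, 4, 3, 12, 0, 1, 10, 7, 8, 9, 2, 13, 5, 6]=(0 11 13 6 10 2 3 12 5 1 4)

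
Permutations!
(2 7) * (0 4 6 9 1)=(0 4 6 9 1)(2 7)=[4, 0, 7, 3, 6, 5, 9, 2, 8, 1]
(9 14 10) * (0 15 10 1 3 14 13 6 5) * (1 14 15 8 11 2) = (0 8 11 2 1 3 15 10 9 13 6 5) = [8, 3, 1, 15, 4, 0, 5, 7, 11, 13, 9, 2, 12, 6, 14, 10]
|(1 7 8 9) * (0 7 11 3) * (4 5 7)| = |(0 4 5 7 8 9 1 11 3)| = 9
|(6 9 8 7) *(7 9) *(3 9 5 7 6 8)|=|(3 9)(5 7 8)|=6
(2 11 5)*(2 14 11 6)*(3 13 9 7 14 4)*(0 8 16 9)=(0 8 16 9 7 14 11 5 4 3 13)(2 6)=[8, 1, 6, 13, 3, 4, 2, 14, 16, 7, 10, 5, 12, 0, 11, 15, 9]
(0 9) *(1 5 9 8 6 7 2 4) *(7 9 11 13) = (0 8 6 9)(1 5 11 13 7 2 4) = [8, 5, 4, 3, 1, 11, 9, 2, 6, 0, 10, 13, 12, 7]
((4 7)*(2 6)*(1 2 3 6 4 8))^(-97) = (1 7 2 8 4)(3 6) = [0, 7, 8, 6, 1, 5, 3, 2, 4]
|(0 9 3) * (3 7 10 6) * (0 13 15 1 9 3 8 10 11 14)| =|(0 3 13 15 1 9 7 11 14)(6 8 10)| =9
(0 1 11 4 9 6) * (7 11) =[1, 7, 2, 3, 9, 5, 0, 11, 8, 6, 10, 4] =(0 1 7 11 4 9 6)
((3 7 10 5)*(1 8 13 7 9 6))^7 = (1 9 5 7 8 6 3 10 13) = [0, 9, 2, 10, 4, 7, 3, 8, 6, 5, 13, 11, 12, 1]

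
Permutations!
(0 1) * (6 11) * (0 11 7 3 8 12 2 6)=(0 1 11)(2 6 7 3 8 12)=[1, 11, 6, 8, 4, 5, 7, 3, 12, 9, 10, 0, 2]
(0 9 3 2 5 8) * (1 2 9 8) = (0 8)(1 2 5)(3 9) = [8, 2, 5, 9, 4, 1, 6, 7, 0, 3]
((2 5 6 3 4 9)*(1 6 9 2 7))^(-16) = (9) = [0, 1, 2, 3, 4, 5, 6, 7, 8, 9]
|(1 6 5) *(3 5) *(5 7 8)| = 6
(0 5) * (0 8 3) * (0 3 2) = [5, 1, 0, 3, 4, 8, 6, 7, 2] = (0 5 8 2)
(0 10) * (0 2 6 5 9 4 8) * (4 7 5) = [10, 1, 6, 3, 8, 9, 4, 5, 0, 7, 2] = (0 10 2 6 4 8)(5 9 7)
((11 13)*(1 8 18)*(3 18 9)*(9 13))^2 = (1 13 9 18 8 11 3) = [0, 13, 2, 1, 4, 5, 6, 7, 11, 18, 10, 3, 12, 9, 14, 15, 16, 17, 8]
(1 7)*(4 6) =(1 7)(4 6) =[0, 7, 2, 3, 6, 5, 4, 1]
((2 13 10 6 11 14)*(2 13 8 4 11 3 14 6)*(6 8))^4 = (2 13 3)(4 11 8)(6 10 14) = [0, 1, 13, 2, 11, 5, 10, 7, 4, 9, 14, 8, 12, 3, 6]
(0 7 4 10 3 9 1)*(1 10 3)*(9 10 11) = [7, 0, 2, 10, 3, 5, 6, 4, 8, 11, 1, 9] = (0 7 4 3 10 1)(9 11)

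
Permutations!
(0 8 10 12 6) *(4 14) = [8, 1, 2, 3, 14, 5, 0, 7, 10, 9, 12, 11, 6, 13, 4] = (0 8 10 12 6)(4 14)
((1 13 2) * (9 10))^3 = (13)(9 10) = [0, 1, 2, 3, 4, 5, 6, 7, 8, 10, 9, 11, 12, 13]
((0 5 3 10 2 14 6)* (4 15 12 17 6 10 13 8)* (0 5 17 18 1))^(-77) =(0 4 6 12 3 1 8 17 15 5 18 13)(2 14 10) =[4, 8, 14, 1, 6, 18, 12, 7, 17, 9, 2, 11, 3, 0, 10, 5, 16, 15, 13]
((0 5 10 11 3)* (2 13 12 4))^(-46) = [3, 1, 12, 11, 13, 0, 6, 7, 8, 9, 5, 10, 2, 4] = (0 3 11 10 5)(2 12)(4 13)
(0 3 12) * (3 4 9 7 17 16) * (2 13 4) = (0 2 13 4 9 7 17 16 3 12) = [2, 1, 13, 12, 9, 5, 6, 17, 8, 7, 10, 11, 0, 4, 14, 15, 3, 16]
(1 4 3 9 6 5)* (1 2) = (1 4 3 9 6 5 2) = [0, 4, 1, 9, 3, 2, 5, 7, 8, 6]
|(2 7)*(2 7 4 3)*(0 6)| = 6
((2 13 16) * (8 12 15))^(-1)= (2 16 13)(8 15 12)= [0, 1, 16, 3, 4, 5, 6, 7, 15, 9, 10, 11, 8, 2, 14, 12, 13]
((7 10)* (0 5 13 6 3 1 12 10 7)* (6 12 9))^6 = (0 5 13 12 10)(1 6)(3 9) = [5, 6, 2, 9, 4, 13, 1, 7, 8, 3, 0, 11, 10, 12]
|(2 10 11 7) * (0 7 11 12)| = |(0 7 2 10 12)| = 5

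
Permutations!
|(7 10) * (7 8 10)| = 2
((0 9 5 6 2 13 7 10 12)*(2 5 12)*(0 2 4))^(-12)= (0 13)(2 4)(7 9)(10 12)= [13, 1, 4, 3, 2, 5, 6, 9, 8, 7, 12, 11, 10, 0]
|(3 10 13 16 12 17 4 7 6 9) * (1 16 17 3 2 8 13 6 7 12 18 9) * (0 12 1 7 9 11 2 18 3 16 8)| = |(0 12 16 3 10 6 7 9 18 11 2)(1 8 13 17 4)| = 55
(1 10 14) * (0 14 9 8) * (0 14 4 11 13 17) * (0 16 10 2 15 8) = (0 4 11 13 17 16 10 9)(1 2 15 8 14) = [4, 2, 15, 3, 11, 5, 6, 7, 14, 0, 9, 13, 12, 17, 1, 8, 10, 16]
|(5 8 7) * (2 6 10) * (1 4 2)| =15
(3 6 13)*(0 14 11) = (0 14 11)(3 6 13) = [14, 1, 2, 6, 4, 5, 13, 7, 8, 9, 10, 0, 12, 3, 11]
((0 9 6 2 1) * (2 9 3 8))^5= (6 9)= [0, 1, 2, 3, 4, 5, 9, 7, 8, 6]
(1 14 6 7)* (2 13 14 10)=[0, 10, 13, 3, 4, 5, 7, 1, 8, 9, 2, 11, 12, 14, 6]=(1 10 2 13 14 6 7)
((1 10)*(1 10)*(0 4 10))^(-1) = (0 10 4) = [10, 1, 2, 3, 0, 5, 6, 7, 8, 9, 4]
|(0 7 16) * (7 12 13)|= |(0 12 13 7 16)|= 5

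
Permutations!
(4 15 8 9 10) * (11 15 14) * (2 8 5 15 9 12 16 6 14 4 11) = [0, 1, 8, 3, 4, 15, 14, 7, 12, 10, 11, 9, 16, 13, 2, 5, 6] = (2 8 12 16 6 14)(5 15)(9 10 11)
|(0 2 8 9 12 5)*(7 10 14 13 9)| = 10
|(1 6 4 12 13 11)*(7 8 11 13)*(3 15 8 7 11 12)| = |(1 6 4 3 15 8 12 11)| = 8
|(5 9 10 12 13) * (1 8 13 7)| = 8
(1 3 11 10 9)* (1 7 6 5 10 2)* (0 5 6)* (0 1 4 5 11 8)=(0 11 2 4 5 10 9 7 1 3 8)=[11, 3, 4, 8, 5, 10, 6, 1, 0, 7, 9, 2]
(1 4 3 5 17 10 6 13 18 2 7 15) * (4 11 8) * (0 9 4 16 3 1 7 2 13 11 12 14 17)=[9, 12, 2, 5, 1, 0, 11, 15, 16, 4, 6, 8, 14, 18, 17, 7, 3, 10, 13]=(0 9 4 1 12 14 17 10 6 11 8 16 3 5)(7 15)(13 18)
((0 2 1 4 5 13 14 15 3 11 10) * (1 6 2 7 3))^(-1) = (0 10 11 3 7)(1 15 14 13 5 4)(2 6) = [10, 15, 6, 7, 1, 4, 2, 0, 8, 9, 11, 3, 12, 5, 13, 14]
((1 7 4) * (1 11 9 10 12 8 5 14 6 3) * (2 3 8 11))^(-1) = (1 3 2 4 7)(5 8 6 14)(9 11 12 10) = [0, 3, 4, 2, 7, 8, 14, 1, 6, 11, 9, 12, 10, 13, 5]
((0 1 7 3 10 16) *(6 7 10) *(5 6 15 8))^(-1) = (0 16 10 1)(3 7 6 5 8 15) = [16, 0, 2, 7, 4, 8, 5, 6, 15, 9, 1, 11, 12, 13, 14, 3, 10]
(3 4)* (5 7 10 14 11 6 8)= (3 4)(5 7 10 14 11 6 8)= [0, 1, 2, 4, 3, 7, 8, 10, 5, 9, 14, 6, 12, 13, 11]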